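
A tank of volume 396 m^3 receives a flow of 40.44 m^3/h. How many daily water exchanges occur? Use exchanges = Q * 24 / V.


Daily flow volume = 40.44 m^3/h * 24 h = 970.56 m^3/day
Exchanges = daily flow / tank volume = 970.56 / 396 = 2.45091 exchanges/day

2.45091 exchanges/day


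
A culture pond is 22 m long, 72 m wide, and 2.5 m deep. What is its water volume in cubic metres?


Base area = L * W = 22 * 72 = 1584 m^2
Volume = area * depth = 1584 * 2.5 = 3960 m^3

3960 m^3


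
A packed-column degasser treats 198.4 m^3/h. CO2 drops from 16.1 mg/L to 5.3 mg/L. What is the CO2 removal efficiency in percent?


CO2_out / CO2_in = 5.3 / 16.1 = 0.32919255
Fraction remaining = 0.32919255
efficiency = (1 - 0.32919255) * 100 = 67.0807 %

67.0807 %


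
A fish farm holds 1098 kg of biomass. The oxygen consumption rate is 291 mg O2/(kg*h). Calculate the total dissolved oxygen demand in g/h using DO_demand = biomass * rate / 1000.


Total O2 consumption (mg/h) = 1098 kg * 291 mg/(kg*h) = 319518 mg/h
Convert to g/h: 319518 / 1000 = 319.518 g/h

319.518 g/h


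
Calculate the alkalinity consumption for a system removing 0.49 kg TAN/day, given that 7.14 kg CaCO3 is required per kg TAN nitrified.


Alkalinity factor: 7.14 kg CaCO3 consumed per kg TAN nitrified
alk = 0.49 kg TAN * 7.14 = 3.4986 kg CaCO3/day

3.4986 kg CaCO3/day


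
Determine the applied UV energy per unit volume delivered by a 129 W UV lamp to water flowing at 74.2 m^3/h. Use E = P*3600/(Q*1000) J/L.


Energy delivered per hour = 129 W * 3600 s = 464400 J/h
Volume treated per hour = 74.2 m^3/h * 1000 = 74200 L/h
dose = 464400 / 74200 = 6.25876 J/L

6.25876 J/L


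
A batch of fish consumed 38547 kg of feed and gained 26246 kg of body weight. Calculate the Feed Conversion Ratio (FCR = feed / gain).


FCR = feed consumed / weight gained
FCR = 38547 kg / 26246 kg = 1.46868

1.46868


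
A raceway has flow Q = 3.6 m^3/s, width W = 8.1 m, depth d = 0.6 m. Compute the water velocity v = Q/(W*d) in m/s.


Cross-sectional area = W * d = 8.1 * 0.6 = 4.86 m^2
Velocity = Q / A = 3.6 / 4.86 = 0.740741 m/s

0.740741 m/s


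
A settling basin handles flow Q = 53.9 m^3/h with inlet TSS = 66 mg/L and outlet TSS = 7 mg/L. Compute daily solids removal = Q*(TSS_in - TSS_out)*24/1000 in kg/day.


Concentration drop: TSS_in - TSS_out = 66 - 7 = 59 mg/L
Hourly solids removed = Q * dTSS = 53.9 m^3/h * 59 mg/L = 3180.1 g/h  (m^3/h * mg/L = g/h)
Daily solids removed = 3180.1 * 24 = 76322.4 g/day
Convert g to kg: 76322.4 / 1000 = 76.3224 kg/day

76.3224 kg/day


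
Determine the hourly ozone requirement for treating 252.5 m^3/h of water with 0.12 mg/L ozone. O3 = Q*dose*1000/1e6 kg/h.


O3 demand (mg/h) = Q * dose * 1000 = 252.5 * 0.12 * 1000 = 30300 mg/h
Convert mg to kg: 30300 / 1e6 = 0.0303 kg/h

0.0303 kg/h


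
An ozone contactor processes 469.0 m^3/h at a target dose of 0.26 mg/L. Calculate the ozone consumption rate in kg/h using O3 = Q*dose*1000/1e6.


O3 demand (mg/h) = Q * dose * 1000 = 469.0 * 0.26 * 1000 = 121940 mg/h
Convert mg to kg: 121940 / 1e6 = 0.12194 kg/h

0.12194 kg/h


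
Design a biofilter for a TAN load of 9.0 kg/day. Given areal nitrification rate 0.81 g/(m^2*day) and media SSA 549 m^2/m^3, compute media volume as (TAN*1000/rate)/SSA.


A = 9.0*1000 / 0.81 = 11111.111 m^2
V = 11111.111 / 549 = 20.2388

20.2388 m^3


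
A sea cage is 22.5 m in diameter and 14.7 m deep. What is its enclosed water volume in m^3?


r = d/2 = 22.5/2 = 11.25 m
Base area = pi*r^2 = pi*11.25^2 = 397.60782 m^2
Volume = 397.60782 * 14.7 = 5844.83 m^3

5844.83 m^3


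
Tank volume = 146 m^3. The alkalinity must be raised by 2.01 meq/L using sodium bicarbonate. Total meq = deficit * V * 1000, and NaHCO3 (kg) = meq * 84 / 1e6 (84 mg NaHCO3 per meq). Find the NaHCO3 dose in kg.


Tank volume in L = 146 m^3 * 1000 = 146000 L
Total meq required = 2.01 meq/L * 146000 L = 293460 meq
NaHCO3 mass = 293460 meq * 84 mg/meq / 1e6 = 24.6506 kg

24.6506 kg


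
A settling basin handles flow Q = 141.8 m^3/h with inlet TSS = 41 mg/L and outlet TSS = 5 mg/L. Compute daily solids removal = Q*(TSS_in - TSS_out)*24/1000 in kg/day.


Concentration drop: TSS_in - TSS_out = 41 - 5 = 36 mg/L
Hourly solids removed = Q * dTSS = 141.8 m^3/h * 36 mg/L = 5104.8 g/h  (m^3/h * mg/L = g/h)
Daily solids removed = 5104.8 * 24 = 122515.2 g/day
Convert g to kg: 122515.2 / 1000 = 122.5152 kg/day

122.5152 kg/day


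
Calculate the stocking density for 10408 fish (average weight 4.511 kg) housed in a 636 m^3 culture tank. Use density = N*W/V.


Total biomass = 10408 fish * 4.511 kg = 46950.488 kg
Density = total biomass / volume = 46950.488 / 636 = 73.8215 kg/m^3

73.8215 kg/m^3


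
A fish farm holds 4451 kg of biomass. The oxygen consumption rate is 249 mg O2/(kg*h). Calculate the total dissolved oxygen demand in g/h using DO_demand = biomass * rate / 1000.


Total O2 consumption (mg/h) = 4451 kg * 249 mg/(kg*h) = 1108299 mg/h
Convert to g/h: 1108299 / 1000 = 1108.299 g/h

1108.299 g/h


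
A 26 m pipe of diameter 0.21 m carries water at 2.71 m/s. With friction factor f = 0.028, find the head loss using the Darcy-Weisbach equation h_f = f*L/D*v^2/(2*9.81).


v^2 = 2.71^2 = 7.3441 m^2/s^2
L/D = 26/0.21 = 123.80952
h_f = f*(L/D)*v^2/(2g) = 0.028 * 123.80952 * 7.3441 / 19.62 = 1.29763 m

1.29763 m


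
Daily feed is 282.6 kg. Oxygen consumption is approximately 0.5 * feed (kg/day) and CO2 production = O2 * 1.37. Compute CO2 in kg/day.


O2 = 282.6 * 0.5 = 141.3
CO2 = 141.3 * 1.37 = 193.581

193.581 kg/day


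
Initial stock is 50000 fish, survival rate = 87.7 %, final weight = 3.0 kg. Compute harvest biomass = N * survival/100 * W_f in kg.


Survivors = 50000 * 87.7/100 = 43850 fish
Harvest biomass = survivors * W_f = 43850 * 3.0 = 131550 kg

131550 kg


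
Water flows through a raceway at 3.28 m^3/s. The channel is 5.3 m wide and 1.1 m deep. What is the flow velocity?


Cross-sectional area = W * d = 5.3 * 1.1 = 5.83 m^2
Velocity = Q / A = 3.28 / 5.83 = 0.562607 m/s

0.562607 m/s


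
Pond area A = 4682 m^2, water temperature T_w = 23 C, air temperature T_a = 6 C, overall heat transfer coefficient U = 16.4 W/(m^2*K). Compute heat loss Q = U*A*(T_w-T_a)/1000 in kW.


Temperature difference dT = 23 - 6 = 17 K
Heat loss (W) = U * A * dT = 16.4 * 4682 * 17 = 1305341.6 W
Convert to kW: 1305341.6 / 1000 = 1305.3416 kW

1305.3416 kW


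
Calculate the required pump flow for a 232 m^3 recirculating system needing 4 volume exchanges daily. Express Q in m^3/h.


Daily recirculation volume = 232 m^3 * 4 = 928 m^3/day
Flow rate Q = daily volume / 24 h = 928 / 24 = 38.6667 m^3/h

38.6667 m^3/h


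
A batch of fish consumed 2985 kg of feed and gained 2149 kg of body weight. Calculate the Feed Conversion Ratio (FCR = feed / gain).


FCR = feed consumed / weight gained
FCR = 2985 kg / 2149 kg = 1.38902

1.38902


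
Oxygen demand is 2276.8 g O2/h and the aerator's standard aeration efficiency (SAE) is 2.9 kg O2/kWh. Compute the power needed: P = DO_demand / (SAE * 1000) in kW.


SAE in g O2/kWh = 2.9 * 1000 = 2900 g/kWh
P = DO_demand / SAE_g = 2276.8 / 2900 = 0.785103 kW

0.785103 kW


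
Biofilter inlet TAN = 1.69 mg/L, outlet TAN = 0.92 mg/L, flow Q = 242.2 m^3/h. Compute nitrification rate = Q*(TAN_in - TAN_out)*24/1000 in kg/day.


Concentration drop: TAN_in - TAN_out = 1.69 - 0.92 = 0.77 mg/L
Hourly TAN removed = Q * dTAN = 242.2 m^3/h * 0.77 mg/L = 186.494 g/h  (m^3/h * mg/L = g/h)
Daily TAN removed = 186.494 * 24 = 4475.856 g/day
Convert to kg/day: 4475.856 / 1000 = 4.475856 kg/day

4.475856 kg/day


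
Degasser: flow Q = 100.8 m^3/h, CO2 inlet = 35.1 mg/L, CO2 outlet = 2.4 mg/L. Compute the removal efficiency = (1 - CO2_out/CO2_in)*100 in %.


CO2_out / CO2_in = 2.4 / 35.1 = 0.068376068
Fraction remaining = 0.068376068
efficiency = (1 - 0.068376068) * 100 = 93.1624 %

93.1624 %


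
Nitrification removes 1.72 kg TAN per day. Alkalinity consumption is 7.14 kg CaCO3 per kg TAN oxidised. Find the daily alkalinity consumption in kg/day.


Alkalinity factor: 7.14 kg CaCO3 consumed per kg TAN nitrified
alk = 1.72 kg TAN * 7.14 = 12.2808 kg CaCO3/day

12.2808 kg CaCO3/day


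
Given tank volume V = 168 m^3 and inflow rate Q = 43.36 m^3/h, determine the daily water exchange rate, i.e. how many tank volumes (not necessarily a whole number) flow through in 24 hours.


Daily flow volume = 43.36 m^3/h * 24 h = 1040.64 m^3/day
Exchanges = daily flow / tank volume = 1040.64 / 168 = 6.19429 exchanges/day

6.19429 exchanges/day


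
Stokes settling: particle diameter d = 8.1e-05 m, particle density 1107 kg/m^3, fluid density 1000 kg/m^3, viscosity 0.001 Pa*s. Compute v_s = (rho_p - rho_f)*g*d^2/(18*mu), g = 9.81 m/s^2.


Density difference: rho_p - rho_f = 1107 - 1000 = 107 kg/m^3
d^2 = (8.1e-05)^2 = 6.561e-09 m^2
Numerator = (rho_p - rho_f) * g * d^2 = 107 * 9.81 * 6.561e-09 = 6.8868849e-06
Denominator = 18 * mu = 18 * 0.001 = 0.018
v_s = 6.8868849e-06 / 0.018 = 3.82605e-04 m/s
Check: Re = rho_f * v_s * d / mu = 1000 * 3.82605e-04 * 8.1e-05 / 0.001 = 0.031 < 1, so Stokes' law applies.

3.82605e-04 m/s


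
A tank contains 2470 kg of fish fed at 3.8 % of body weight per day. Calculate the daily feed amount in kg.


Feeding rate fraction = 3.8% / 100 = 0.038
Daily feed = 2470 kg * 0.038 = 93.86 kg/day

93.86 kg/day


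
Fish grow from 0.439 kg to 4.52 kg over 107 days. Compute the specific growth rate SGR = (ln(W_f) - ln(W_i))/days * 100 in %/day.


ln(W_f) = ln(4.52) = 1.508512
ln(W_i) = ln(0.439) = -0.82325587
ln(W_f) - ln(W_i) = 1.508512 - -0.82325587 = 2.3317679
SGR = 2.3317679 / 107 * 100 = 2.17922 %/day

2.17922 %/day


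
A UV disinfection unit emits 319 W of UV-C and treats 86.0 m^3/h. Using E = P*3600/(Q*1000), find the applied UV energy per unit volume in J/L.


Energy delivered per hour = 319 W * 3600 s = 1148400 J/h
Volume treated per hour = 86.0 m^3/h * 1000 = 86000 L/h
dose = 1148400 / 86000 = 13.3535 J/L

13.3535 J/L


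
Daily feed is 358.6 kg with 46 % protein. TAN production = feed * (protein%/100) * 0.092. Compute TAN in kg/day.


Protein in feed = 358.6 * 46/100 = 164.956 kg/day
TAN = protein * 0.092 = 164.956 * 0.092 = 15.175952 kg/day

15.175952 kg/day


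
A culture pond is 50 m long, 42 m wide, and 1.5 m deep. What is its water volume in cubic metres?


Base area = L * W = 50 * 42 = 2100 m^2
Volume = area * depth = 2100 * 1.5 = 3150 m^3

3150 m^3


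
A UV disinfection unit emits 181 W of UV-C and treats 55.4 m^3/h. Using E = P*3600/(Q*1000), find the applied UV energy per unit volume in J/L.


Energy delivered per hour = 181 W * 3600 s = 651600 J/h
Volume treated per hour = 55.4 m^3/h * 1000 = 55400 L/h
dose = 651600 / 55400 = 11.7617 J/L

11.7617 J/L


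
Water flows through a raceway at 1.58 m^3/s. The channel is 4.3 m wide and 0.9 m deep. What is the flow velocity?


Cross-sectional area = W * d = 4.3 * 0.9 = 3.87 m^2
Velocity = Q / A = 1.58 / 3.87 = 0.408269 m/s

0.408269 m/s


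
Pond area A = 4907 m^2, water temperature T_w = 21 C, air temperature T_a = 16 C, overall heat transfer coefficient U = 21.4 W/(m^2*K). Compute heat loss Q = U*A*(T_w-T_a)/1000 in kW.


Temperature difference dT = 21 - 16 = 5 K
Heat loss (W) = U * A * dT = 21.4 * 4907 * 5 = 525049 W
Convert to kW: 525049 / 1000 = 525.049 kW

525.049 kW


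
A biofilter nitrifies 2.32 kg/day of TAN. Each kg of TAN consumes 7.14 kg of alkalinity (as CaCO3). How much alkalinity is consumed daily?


Alkalinity factor: 7.14 kg CaCO3 consumed per kg TAN nitrified
alk = 2.32 kg TAN * 7.14 = 16.5648 kg CaCO3/day

16.5648 kg CaCO3/day


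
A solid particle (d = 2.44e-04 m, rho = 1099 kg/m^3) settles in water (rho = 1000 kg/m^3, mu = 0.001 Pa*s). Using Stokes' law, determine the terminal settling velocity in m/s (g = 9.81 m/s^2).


Density difference: rho_p - rho_f = 1099 - 1000 = 99 kg/m^3
d^2 = (2.44e-04)^2 = 5.9536e-08 m^2
Numerator = (rho_p - rho_f) * g * d^2 = 99 * 9.81 * 5.9536e-08 = 5.7820768e-05
Denominator = 18 * mu = 18 * 0.001 = 0.018
v_s = 5.7820768e-05 / 0.018 = 0.00321226 m/s
Check: Re = rho_f * v_s * d / mu = 1000 * 0.00321226 * 2.44e-04 / 0.001 = 0.784 < 1, so Stokes' law applies.

0.00321226 m/s


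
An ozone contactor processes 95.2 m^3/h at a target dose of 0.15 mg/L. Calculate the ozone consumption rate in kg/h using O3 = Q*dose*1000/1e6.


O3 demand (mg/h) = Q * dose * 1000 = 95.2 * 0.15 * 1000 = 14280 mg/h
Convert mg to kg: 14280 / 1e6 = 0.01428 kg/h

0.01428 kg/h


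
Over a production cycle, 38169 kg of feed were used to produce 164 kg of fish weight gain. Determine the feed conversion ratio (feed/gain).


FCR = feed consumed / weight gained
FCR = 38169 kg / 164 kg = 232.738

232.738


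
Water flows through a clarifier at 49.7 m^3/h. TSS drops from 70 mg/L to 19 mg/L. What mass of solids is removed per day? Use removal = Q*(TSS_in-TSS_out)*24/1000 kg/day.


Concentration drop: TSS_in - TSS_out = 70 - 19 = 51 mg/L
Hourly solids removed = Q * dTSS = 49.7 m^3/h * 51 mg/L = 2534.7 g/h  (m^3/h * mg/L = g/h)
Daily solids removed = 2534.7 * 24 = 60832.8 g/day
Convert g to kg: 60832.8 / 1000 = 60.8328 kg/day

60.8328 kg/day


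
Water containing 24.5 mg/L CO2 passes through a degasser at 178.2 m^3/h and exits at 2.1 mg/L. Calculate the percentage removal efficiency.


CO2_out / CO2_in = 2.1 / 24.5 = 0.085714286
Fraction remaining = 0.085714286
efficiency = (1 - 0.085714286) * 100 = 91.4286 %

91.4286 %


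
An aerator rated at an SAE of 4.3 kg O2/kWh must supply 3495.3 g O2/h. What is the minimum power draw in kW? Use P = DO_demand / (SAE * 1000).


SAE in g O2/kWh = 4.3 * 1000 = 4300 g/kWh
P = DO_demand / SAE_g = 3495.3 / 4300 = 0.81286 kW

0.81286 kW


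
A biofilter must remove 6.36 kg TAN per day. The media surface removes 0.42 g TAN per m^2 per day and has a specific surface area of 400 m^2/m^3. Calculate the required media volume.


A = 6.36*1000 / 0.42 = 15142.857 m^2
V = 15142.857 / 400 = 37.8571

37.8571 m^3


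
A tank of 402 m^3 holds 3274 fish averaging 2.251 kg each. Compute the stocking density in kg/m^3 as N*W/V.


Total biomass = 3274 fish * 2.251 kg = 7369.774 kg
Density = total biomass / volume = 7369.774 / 402 = 18.3328 kg/m^3

18.3328 kg/m^3


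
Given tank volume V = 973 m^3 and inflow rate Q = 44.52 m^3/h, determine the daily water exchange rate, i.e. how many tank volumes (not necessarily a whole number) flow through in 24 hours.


Daily flow volume = 44.52 m^3/h * 24 h = 1068.48 m^3/day
Exchanges = daily flow / tank volume = 1068.48 / 973 = 1.09813 exchanges/day

1.09813 exchanges/day


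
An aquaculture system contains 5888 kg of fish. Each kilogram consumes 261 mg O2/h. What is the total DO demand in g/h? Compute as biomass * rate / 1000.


Total O2 consumption (mg/h) = 5888 kg * 261 mg/(kg*h) = 1536768 mg/h
Convert to g/h: 1536768 / 1000 = 1536.768 g/h

1536.768 g/h


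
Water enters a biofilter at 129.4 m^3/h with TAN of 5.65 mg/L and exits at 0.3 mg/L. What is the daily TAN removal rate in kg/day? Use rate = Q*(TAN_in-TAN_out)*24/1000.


Concentration drop: TAN_in - TAN_out = 5.65 - 0.3 = 5.35 mg/L
Hourly TAN removed = Q * dTAN = 129.4 m^3/h * 5.35 mg/L = 692.29 g/h  (m^3/h * mg/L = g/h)
Daily TAN removed = 692.29 * 24 = 16614.96 g/day
Convert to kg/day: 16614.96 / 1000 = 16.61496 kg/day

16.61496 kg/day


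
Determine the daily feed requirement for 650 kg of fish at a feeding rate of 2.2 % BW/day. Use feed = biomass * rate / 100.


Feeding rate fraction = 2.2% / 100 = 0.022
Daily feed = 650 kg * 0.022 = 14.3 kg/day

14.3 kg/day


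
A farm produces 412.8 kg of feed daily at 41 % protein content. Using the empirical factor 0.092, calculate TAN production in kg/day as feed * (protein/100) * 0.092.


Protein in feed = 412.8 * 41/100 = 169.248 kg/day
TAN = protein * 0.092 = 169.248 * 0.092 = 15.570816 kg/day

15.570816 kg/day


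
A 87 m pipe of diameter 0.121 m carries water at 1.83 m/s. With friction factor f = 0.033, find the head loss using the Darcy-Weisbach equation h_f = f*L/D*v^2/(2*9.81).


v^2 = 1.83^2 = 3.3489 m^2/s^2
L/D = 87/0.121 = 719.00826
h_f = f*(L/D)*v^2/(2g) = 0.033 * 719.00826 * 3.3489 / 19.62 = 4.04996 m

4.04996 m


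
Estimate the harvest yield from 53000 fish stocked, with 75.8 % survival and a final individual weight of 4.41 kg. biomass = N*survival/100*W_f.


Survivors = 53000 * 75.8/100 = 40174 fish
Harvest biomass = survivors * W_f = 40174 * 4.41 = 177167.34 kg

177167.34 kg


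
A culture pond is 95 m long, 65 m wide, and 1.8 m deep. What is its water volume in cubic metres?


Base area = L * W = 95 * 65 = 6175 m^2
Volume = area * depth = 6175 * 1.8 = 11115 m^3

11115 m^3


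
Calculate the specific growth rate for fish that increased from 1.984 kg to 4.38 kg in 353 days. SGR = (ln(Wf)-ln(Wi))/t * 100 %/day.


ln(W_f) = ln(4.38) = 1.4770487
ln(W_i) = ln(1.984) = 0.68511501
ln(W_f) - ln(W_i) = 1.4770487 - 0.68511501 = 0.79193369
SGR = 0.79193369 / 353 * 100 = 0.224344 %/day

0.224344 %/day


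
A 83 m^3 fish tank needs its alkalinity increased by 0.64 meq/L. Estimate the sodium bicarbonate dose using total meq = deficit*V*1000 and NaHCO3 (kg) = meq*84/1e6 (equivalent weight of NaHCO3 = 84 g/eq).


Tank volume in L = 83 m^3 * 1000 = 83000 L
Total meq required = 0.64 meq/L * 83000 L = 53120 meq
NaHCO3 mass = 53120 meq * 84 mg/meq / 1e6 = 4.46208 kg

4.46208 kg


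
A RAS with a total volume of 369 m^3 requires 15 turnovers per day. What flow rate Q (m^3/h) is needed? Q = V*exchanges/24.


Daily recirculation volume = 369 m^3 * 15 = 5535 m^3/day
Flow rate Q = daily volume / 24 h = 5535 / 24 = 230.625 m^3/h

230.625 m^3/h


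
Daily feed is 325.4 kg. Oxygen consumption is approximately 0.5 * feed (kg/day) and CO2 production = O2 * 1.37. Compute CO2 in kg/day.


O2 = 325.4 * 0.5 = 162.7
CO2 = 162.7 * 1.37 = 222.899

222.899 kg/day


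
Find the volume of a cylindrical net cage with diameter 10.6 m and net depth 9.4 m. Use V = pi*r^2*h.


r = d/2 = 10.6/2 = 5.3 m
Base area = pi*r^2 = pi*5.3^2 = 88.247338 m^2
Volume = 88.247338 * 9.4 = 829.525 m^3

829.525 m^3


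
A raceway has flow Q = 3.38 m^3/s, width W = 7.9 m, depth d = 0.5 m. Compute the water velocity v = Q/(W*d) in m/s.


Cross-sectional area = W * d = 7.9 * 0.5 = 3.95 m^2
Velocity = Q / A = 3.38 / 3.95 = 0.855696 m/s

0.855696 m/s


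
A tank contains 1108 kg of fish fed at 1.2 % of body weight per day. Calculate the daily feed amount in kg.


Feeding rate fraction = 1.2% / 100 = 0.012
Daily feed = 1108 kg * 0.012 = 13.296 kg/day

13.296 kg/day


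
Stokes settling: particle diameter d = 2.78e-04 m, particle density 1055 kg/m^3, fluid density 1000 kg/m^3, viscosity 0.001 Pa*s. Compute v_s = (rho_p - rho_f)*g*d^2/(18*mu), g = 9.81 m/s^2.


Density difference: rho_p - rho_f = 1055 - 1000 = 55 kg/m^3
d^2 = (2.78e-04)^2 = 7.7284e-08 m^2
Numerator = (rho_p - rho_f) * g * d^2 = 55 * 9.81 * 7.7284e-08 = 4.1698582e-05
Denominator = 18 * mu = 18 * 0.001 = 0.018
v_s = 4.1698582e-05 / 0.018 = 0.00231659 m/s
Check: Re = rho_f * v_s * d / mu = 1000 * 0.00231659 * 2.78e-04 / 0.001 = 0.644 < 1, so Stokes' law applies.

0.00231659 m/s


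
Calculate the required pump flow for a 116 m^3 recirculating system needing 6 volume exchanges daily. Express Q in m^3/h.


Daily recirculation volume = 116 m^3 * 6 = 696 m^3/day
Flow rate Q = daily volume / 24 h = 696 / 24 = 29 m^3/h

29 m^3/h


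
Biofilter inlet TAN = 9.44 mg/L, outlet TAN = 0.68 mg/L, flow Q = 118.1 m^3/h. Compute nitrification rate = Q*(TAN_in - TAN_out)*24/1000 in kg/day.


Concentration drop: TAN_in - TAN_out = 9.44 - 0.68 = 8.76 mg/L
Hourly TAN removed = Q * dTAN = 118.1 m^3/h * 8.76 mg/L = 1034.556 g/h  (m^3/h * mg/L = g/h)
Daily TAN removed = 1034.556 * 24 = 24829.344 g/day
Convert to kg/day: 24829.344 / 1000 = 24.829344 kg/day

24.829344 kg/day


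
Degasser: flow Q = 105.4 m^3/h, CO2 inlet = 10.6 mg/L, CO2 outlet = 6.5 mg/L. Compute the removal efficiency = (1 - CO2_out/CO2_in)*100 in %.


CO2_out / CO2_in = 6.5 / 10.6 = 0.61320755
Fraction remaining = 0.61320755
efficiency = (1 - 0.61320755) * 100 = 38.6792 %

38.6792 %


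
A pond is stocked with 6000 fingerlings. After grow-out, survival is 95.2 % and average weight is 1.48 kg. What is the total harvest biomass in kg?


Survivors = 6000 * 95.2/100 = 5712 fish
Harvest biomass = survivors * W_f = 5712 * 1.48 = 8453.76 kg

8453.76 kg


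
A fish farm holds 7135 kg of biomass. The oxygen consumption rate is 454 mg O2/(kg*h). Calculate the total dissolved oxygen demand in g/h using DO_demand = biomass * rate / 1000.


Total O2 consumption (mg/h) = 7135 kg * 454 mg/(kg*h) = 3239290 mg/h
Convert to g/h: 3239290 / 1000 = 3239.29 g/h

3239.29 g/h


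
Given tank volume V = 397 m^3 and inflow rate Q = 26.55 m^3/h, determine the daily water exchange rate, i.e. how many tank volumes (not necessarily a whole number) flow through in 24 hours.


Daily flow volume = 26.55 m^3/h * 24 h = 637.2 m^3/day
Exchanges = daily flow / tank volume = 637.2 / 397 = 1.60504 exchanges/day

1.60504 exchanges/day


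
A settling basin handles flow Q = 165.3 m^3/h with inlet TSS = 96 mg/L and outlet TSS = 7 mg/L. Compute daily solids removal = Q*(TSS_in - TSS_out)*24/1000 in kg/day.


Concentration drop: TSS_in - TSS_out = 96 - 7 = 89 mg/L
Hourly solids removed = Q * dTSS = 165.3 m^3/h * 89 mg/L = 14711.7 g/h  (m^3/h * mg/L = g/h)
Daily solids removed = 14711.7 * 24 = 353080.8 g/day
Convert g to kg: 353080.8 / 1000 = 353.0808 kg/day

353.0808 kg/day


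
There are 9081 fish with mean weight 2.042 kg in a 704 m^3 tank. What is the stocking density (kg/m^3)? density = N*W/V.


Total biomass = 9081 fish * 2.042 kg = 18543.402 kg
Density = total biomass / volume = 18543.402 / 704 = 26.3401 kg/m^3

26.3401 kg/m^3


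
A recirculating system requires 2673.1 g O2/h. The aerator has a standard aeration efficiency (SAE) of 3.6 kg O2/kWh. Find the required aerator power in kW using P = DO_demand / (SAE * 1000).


SAE in g O2/kWh = 3.6 * 1000 = 3600 g/kWh
P = DO_demand / SAE_g = 2673.1 / 3600 = 0.742528 kW

0.742528 kW


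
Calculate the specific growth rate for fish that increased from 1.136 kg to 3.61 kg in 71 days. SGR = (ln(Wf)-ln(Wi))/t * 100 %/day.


ln(W_f) = ln(3.61) = 1.2837078
ln(W_i) = ln(1.136) = 0.12751332
ln(W_f) - ln(W_i) = 1.2837078 - 0.12751332 = 1.1561945
SGR = 1.1561945 / 71 * 100 = 1.62844 %/day

1.62844 %/day


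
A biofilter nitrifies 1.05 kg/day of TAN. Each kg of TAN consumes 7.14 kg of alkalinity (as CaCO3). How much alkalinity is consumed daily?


Alkalinity factor: 7.14 kg CaCO3 consumed per kg TAN nitrified
alk = 1.05 kg TAN * 7.14 = 7.497 kg CaCO3/day

7.497 kg CaCO3/day


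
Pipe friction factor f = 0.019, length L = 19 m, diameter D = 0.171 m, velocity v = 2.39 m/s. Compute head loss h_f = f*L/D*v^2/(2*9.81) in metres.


v^2 = 2.39^2 = 5.7121 m^2/s^2
L/D = 19/0.171 = 111.11111
h_f = f*(L/D)*v^2/(2g) = 0.019 * 111.11111 * 5.7121 / 19.62 = 0.614622 m

0.614622 m


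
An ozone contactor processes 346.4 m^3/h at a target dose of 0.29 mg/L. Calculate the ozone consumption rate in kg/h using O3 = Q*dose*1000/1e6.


O3 demand (mg/h) = Q * dose * 1000 = 346.4 * 0.29 * 1000 = 100456 mg/h
Convert mg to kg: 100456 / 1e6 = 0.100456 kg/h

0.100456 kg/h


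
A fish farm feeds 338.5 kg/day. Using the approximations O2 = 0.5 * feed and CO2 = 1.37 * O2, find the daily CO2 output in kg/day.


O2 = 338.5 * 0.5 = 169.25
CO2 = 169.25 * 1.37 = 231.8725

231.8725 kg/day


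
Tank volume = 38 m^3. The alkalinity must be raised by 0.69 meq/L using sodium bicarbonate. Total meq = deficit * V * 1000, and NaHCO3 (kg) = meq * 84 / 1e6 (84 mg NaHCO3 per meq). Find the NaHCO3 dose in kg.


Tank volume in L = 38 m^3 * 1000 = 38000 L
Total meq required = 0.69 meq/L * 38000 L = 26220 meq
NaHCO3 mass = 26220 meq * 84 mg/meq / 1e6 = 2.20248 kg

2.20248 kg


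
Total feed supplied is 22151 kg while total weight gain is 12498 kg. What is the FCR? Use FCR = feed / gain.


FCR = feed consumed / weight gained
FCR = 22151 kg / 12498 kg = 1.77236

1.77236


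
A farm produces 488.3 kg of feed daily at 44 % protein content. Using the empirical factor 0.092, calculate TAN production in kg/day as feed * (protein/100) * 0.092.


Protein in feed = 488.3 * 44/100 = 214.852 kg/day
TAN = protein * 0.092 = 214.852 * 0.092 = 19.766384 kg/day

19.766384 kg/day


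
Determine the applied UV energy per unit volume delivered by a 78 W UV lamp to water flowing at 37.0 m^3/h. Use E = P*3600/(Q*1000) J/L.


Energy delivered per hour = 78 W * 3600 s = 280800 J/h
Volume treated per hour = 37.0 m^3/h * 1000 = 37000 L/h
dose = 280800 / 37000 = 7.58919 J/L

7.58919 J/L


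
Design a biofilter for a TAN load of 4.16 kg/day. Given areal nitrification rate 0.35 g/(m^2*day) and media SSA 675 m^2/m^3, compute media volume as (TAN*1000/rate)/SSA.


A = 4.16*1000 / 0.35 = 11885.714 m^2
V = 11885.714 / 675 = 17.6085

17.6085 m^3


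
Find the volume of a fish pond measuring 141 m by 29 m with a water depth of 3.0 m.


Base area = L * W = 141 * 29 = 4089 m^2
Volume = area * depth = 4089 * 3.0 = 12267 m^3

12267 m^3


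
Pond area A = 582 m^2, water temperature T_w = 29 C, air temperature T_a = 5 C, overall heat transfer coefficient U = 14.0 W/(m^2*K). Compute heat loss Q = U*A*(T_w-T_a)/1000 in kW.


Temperature difference dT = 29 - 5 = 24 K
Heat loss (W) = U * A * dT = 14.0 * 582 * 24 = 195552 W
Convert to kW: 195552 / 1000 = 195.552 kW

195.552 kW


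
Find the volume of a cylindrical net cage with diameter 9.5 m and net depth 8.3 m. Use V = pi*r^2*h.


r = d/2 = 9.5/2 = 4.75 m
Base area = pi*r^2 = pi*4.75^2 = 70.882184 m^2
Volume = 70.882184 * 8.3 = 588.322 m^3

588.322 m^3


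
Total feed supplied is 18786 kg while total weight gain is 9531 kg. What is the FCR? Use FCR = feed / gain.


FCR = feed consumed / weight gained
FCR = 18786 kg / 9531 kg = 1.97104

1.97104


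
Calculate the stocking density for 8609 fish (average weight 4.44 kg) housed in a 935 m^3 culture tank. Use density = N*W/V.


Total biomass = 8609 fish * 4.44 kg = 38223.96 kg
Density = total biomass / volume = 38223.96 / 935 = 40.8812 kg/m^3

40.8812 kg/m^3


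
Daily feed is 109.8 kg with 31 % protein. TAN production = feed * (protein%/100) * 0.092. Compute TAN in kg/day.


Protein in feed = 109.8 * 31/100 = 34.038 kg/day
TAN = protein * 0.092 = 34.038 * 0.092 = 3.131496 kg/day

3.131496 kg/day


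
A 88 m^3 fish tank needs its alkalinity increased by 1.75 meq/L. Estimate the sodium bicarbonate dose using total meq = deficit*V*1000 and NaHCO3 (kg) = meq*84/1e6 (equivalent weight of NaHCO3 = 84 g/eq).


Tank volume in L = 88 m^3 * 1000 = 88000 L
Total meq required = 1.75 meq/L * 88000 L = 154000 meq
NaHCO3 mass = 154000 meq * 84 mg/meq / 1e6 = 12.936 kg

12.936 kg


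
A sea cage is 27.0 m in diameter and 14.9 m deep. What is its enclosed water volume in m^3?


r = d/2 = 27.0/2 = 13.5 m
Base area = pi*r^2 = pi*13.5^2 = 572.55526 m^2
Volume = 572.55526 * 14.9 = 8531.07 m^3

8531.07 m^3


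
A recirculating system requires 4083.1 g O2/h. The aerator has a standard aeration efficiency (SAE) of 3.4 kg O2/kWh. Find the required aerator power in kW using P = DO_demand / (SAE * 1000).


SAE in g O2/kWh = 3.4 * 1000 = 3400 g/kWh
P = DO_demand / SAE_g = 4083.1 / 3400 = 1.20091 kW

1.20091 kW


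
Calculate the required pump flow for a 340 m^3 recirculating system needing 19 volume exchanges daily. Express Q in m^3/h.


Daily recirculation volume = 340 m^3 * 19 = 6460 m^3/day
Flow rate Q = daily volume / 24 h = 6460 / 24 = 269.167 m^3/h

269.167 m^3/h


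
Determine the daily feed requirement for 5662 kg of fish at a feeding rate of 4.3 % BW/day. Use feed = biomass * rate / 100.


Feeding rate fraction = 4.3% / 100 = 0.043
Daily feed = 5662 kg * 0.043 = 243.466 kg/day

243.466 kg/day


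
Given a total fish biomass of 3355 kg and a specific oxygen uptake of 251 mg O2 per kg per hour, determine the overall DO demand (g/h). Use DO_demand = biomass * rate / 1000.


Total O2 consumption (mg/h) = 3355 kg * 251 mg/(kg*h) = 842105 mg/h
Convert to g/h: 842105 / 1000 = 842.105 g/h

842.105 g/h


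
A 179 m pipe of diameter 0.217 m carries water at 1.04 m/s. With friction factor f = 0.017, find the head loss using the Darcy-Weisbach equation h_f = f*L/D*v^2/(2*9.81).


v^2 = 1.04^2 = 1.0816 m^2/s^2
L/D = 179/0.217 = 824.88479
h_f = f*(L/D)*v^2/(2g) = 0.017 * 824.88479 * 1.0816 / 19.62 = 0.773054 m

0.773054 m


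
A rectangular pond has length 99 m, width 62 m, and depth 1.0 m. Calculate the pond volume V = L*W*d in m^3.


Base area = L * W = 99 * 62 = 6138 m^2
Volume = area * depth = 6138 * 1.0 = 6138 m^3

6138 m^3


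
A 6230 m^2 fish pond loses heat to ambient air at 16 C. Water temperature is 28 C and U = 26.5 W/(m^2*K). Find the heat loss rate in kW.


Temperature difference dT = 28 - 16 = 12 K
Heat loss (W) = U * A * dT = 26.5 * 6230 * 12 = 1981140 W
Convert to kW: 1981140 / 1000 = 1981.14 kW

1981.14 kW


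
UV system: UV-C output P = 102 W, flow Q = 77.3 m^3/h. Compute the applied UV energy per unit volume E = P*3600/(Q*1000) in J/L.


Energy delivered per hour = 102 W * 3600 s = 367200 J/h
Volume treated per hour = 77.3 m^3/h * 1000 = 77300 L/h
dose = 367200 / 77300 = 4.75032 J/L

4.75032 J/L


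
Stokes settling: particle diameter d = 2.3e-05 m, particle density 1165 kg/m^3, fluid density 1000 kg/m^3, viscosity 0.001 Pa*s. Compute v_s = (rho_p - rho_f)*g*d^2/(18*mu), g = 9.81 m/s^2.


Density difference: rho_p - rho_f = 1165 - 1000 = 165 kg/m^3
d^2 = (2.3e-05)^2 = 5.29e-10 m^2
Numerator = (rho_p - rho_f) * g * d^2 = 165 * 9.81 * 5.29e-10 = 8.5626585e-07
Denominator = 18 * mu = 18 * 0.001 = 0.018
v_s = 8.5626585e-07 / 0.018 = 4.75703e-05 m/s
Check: Re = rho_f * v_s * d / mu = 1000 * 4.75703e-05 * 2.3e-05 / 0.001 = 0.00109 < 1, so Stokes' law applies.

4.75703e-05 m/s


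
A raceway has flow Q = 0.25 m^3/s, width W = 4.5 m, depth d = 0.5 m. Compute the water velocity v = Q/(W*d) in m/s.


Cross-sectional area = W * d = 4.5 * 0.5 = 2.25 m^2
Velocity = Q / A = 0.25 / 2.25 = 0.111111 m/s

0.111111 m/s


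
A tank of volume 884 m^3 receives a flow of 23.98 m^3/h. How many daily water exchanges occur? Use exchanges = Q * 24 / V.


Daily flow volume = 23.98 m^3/h * 24 h = 575.52 m^3/day
Exchanges = daily flow / tank volume = 575.52 / 884 = 0.651041 exchanges/day

0.651041 exchanges/day


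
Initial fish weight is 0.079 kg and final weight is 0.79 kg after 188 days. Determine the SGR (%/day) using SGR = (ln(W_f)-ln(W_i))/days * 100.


ln(W_f) = ln(0.79) = -0.23572233
ln(W_i) = ln(0.079) = -2.5383074
ln(W_f) - ln(W_i) = -0.23572233 - -2.5383074 = 2.3025851
SGR = 2.3025851 / 188 * 100 = 1.22478 %/day

1.22478 %/day


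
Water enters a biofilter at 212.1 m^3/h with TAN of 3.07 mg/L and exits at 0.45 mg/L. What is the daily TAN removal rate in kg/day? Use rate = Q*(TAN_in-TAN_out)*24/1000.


Concentration drop: TAN_in - TAN_out = 3.07 - 0.45 = 2.62 mg/L
Hourly TAN removed = Q * dTAN = 212.1 m^3/h * 2.62 mg/L = 555.702 g/h  (m^3/h * mg/L = g/h)
Daily TAN removed = 555.702 * 24 = 13336.848 g/day
Convert to kg/day: 13336.848 / 1000 = 13.336848 kg/day

13.336848 kg/day


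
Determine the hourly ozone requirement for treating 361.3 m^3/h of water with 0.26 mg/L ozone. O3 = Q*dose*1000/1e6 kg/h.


O3 demand (mg/h) = Q * dose * 1000 = 361.3 * 0.26 * 1000 = 93938 mg/h
Convert mg to kg: 93938 / 1e6 = 0.093938 kg/h

0.093938 kg/h


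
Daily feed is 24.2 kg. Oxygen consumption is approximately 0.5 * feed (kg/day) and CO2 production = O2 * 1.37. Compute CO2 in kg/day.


O2 = 24.2 * 0.5 = 12.1
CO2 = 12.1 * 1.37 = 16.577

16.577 kg/day


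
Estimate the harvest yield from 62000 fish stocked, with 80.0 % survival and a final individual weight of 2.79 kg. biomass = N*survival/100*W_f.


Survivors = 62000 * 80.0/100 = 49600 fish
Harvest biomass = survivors * W_f = 49600 * 2.79 = 138384 kg

138384 kg


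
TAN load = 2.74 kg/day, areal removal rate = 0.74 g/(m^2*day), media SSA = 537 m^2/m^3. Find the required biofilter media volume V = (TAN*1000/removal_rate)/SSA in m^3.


A = 2.74*1000 / 0.74 = 3702.7027 m^2
V = 3702.7027 / 537 = 6.89516

6.89516 m^3


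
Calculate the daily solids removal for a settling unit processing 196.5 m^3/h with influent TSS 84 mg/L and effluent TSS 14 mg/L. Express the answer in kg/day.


Concentration drop: TSS_in - TSS_out = 84 - 14 = 70 mg/L
Hourly solids removed = Q * dTSS = 196.5 m^3/h * 70 mg/L = 13755 g/h  (m^3/h * mg/L = g/h)
Daily solids removed = 13755 * 24 = 330120 g/day
Convert g to kg: 330120 / 1000 = 330.12 kg/day

330.12 kg/day


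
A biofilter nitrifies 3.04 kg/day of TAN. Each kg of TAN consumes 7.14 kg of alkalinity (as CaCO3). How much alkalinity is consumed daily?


Alkalinity factor: 7.14 kg CaCO3 consumed per kg TAN nitrified
alk = 3.04 kg TAN * 7.14 = 21.7056 kg CaCO3/day

21.7056 kg CaCO3/day


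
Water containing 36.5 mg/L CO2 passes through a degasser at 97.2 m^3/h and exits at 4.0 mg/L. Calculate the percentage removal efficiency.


CO2_out / CO2_in = 4.0 / 36.5 = 0.10958904
Fraction remaining = 0.10958904
efficiency = (1 - 0.10958904) * 100 = 89.0411 %

89.0411 %


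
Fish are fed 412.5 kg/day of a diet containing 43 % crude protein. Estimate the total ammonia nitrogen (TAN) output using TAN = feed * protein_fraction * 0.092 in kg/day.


Protein in feed = 412.5 * 43/100 = 177.375 kg/day
TAN = protein * 0.092 = 177.375 * 0.092 = 16.3185 kg/day

16.3185 kg/day


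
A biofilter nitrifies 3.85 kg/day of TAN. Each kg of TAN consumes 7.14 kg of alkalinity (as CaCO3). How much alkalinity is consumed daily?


Alkalinity factor: 7.14 kg CaCO3 consumed per kg TAN nitrified
alk = 3.85 kg TAN * 7.14 = 27.489 kg CaCO3/day

27.489 kg CaCO3/day


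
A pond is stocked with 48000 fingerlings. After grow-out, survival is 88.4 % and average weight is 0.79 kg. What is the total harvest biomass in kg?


Survivors = 48000 * 88.4/100 = 42432 fish
Harvest biomass = survivors * W_f = 42432 * 0.79 = 33521.28 kg

33521.28 kg


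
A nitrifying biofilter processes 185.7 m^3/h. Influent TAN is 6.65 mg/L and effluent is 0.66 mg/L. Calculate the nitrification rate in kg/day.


Concentration drop: TAN_in - TAN_out = 6.65 - 0.66 = 5.99 mg/L
Hourly TAN removed = Q * dTAN = 185.7 m^3/h * 5.99 mg/L = 1112.343 g/h  (m^3/h * mg/L = g/h)
Daily TAN removed = 1112.343 * 24 = 26696.232 g/day
Convert to kg/day: 26696.232 / 1000 = 26.696232 kg/day

26.696232 kg/day


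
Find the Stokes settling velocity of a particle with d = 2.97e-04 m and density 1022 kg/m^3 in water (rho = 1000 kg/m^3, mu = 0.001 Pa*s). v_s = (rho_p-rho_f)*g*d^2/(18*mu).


Density difference: rho_p - rho_f = 1022 - 1000 = 22 kg/m^3
d^2 = (2.97e-04)^2 = 8.8209e-08 m^2
Numerator = (rho_p - rho_f) * g * d^2 = 22 * 9.81 * 8.8209e-08 = 1.9037266e-05
Denominator = 18 * mu = 18 * 0.001 = 0.018
v_s = 1.9037266e-05 / 0.018 = 0.00105763 m/s
Check: Re = rho_f * v_s * d / mu = 1000 * 0.00105763 * 2.97e-04 / 0.001 = 0.314 < 1, so Stokes' law applies.

0.00105763 m/s


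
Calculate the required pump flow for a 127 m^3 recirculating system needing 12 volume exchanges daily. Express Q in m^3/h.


Daily recirculation volume = 127 m^3 * 12 = 1524 m^3/day
Flow rate Q = daily volume / 24 h = 1524 / 24 = 63.5 m^3/h

63.5 m^3/h


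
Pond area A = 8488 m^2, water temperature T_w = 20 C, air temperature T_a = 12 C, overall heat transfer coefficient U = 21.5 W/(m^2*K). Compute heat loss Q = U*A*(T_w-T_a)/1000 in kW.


Temperature difference dT = 20 - 12 = 8 K
Heat loss (W) = U * A * dT = 21.5 * 8488 * 8 = 1459936 W
Convert to kW: 1459936 / 1000 = 1459.936 kW

1459.936 kW


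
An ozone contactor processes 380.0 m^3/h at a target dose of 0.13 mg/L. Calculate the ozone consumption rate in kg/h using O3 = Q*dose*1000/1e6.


O3 demand (mg/h) = Q * dose * 1000 = 380.0 * 0.13 * 1000 = 49400 mg/h
Convert mg to kg: 49400 / 1e6 = 0.0494 kg/h

0.0494 kg/h


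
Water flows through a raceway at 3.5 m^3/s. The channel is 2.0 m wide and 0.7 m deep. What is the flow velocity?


Cross-sectional area = W * d = 2.0 * 0.7 = 1.4 m^2
Velocity = Q / A = 3.5 / 1.4 = 2.5 m/s

2.5 m/s


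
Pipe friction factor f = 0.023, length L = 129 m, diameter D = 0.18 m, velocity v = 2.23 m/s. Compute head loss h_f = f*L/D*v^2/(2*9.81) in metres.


v^2 = 2.23^2 = 4.9729 m^2/s^2
L/D = 129/0.18 = 716.66667
h_f = f*(L/D)*v^2/(2g) = 0.023 * 716.66667 * 4.9729 / 19.62 = 4.17788 m

4.17788 m


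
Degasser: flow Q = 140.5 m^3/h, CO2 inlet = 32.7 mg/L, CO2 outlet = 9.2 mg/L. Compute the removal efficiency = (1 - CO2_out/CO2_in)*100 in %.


CO2_out / CO2_in = 9.2 / 32.7 = 0.28134557
Fraction remaining = 0.28134557
efficiency = (1 - 0.28134557) * 100 = 71.8654 %

71.8654 %


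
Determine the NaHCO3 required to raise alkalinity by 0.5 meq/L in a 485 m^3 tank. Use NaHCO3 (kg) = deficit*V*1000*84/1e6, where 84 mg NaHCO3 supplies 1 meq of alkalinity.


Tank volume in L = 485 m^3 * 1000 = 485000 L
Total meq required = 0.5 meq/L * 485000 L = 242500 meq
NaHCO3 mass = 242500 meq * 84 mg/meq / 1e6 = 20.37 kg

20.37 kg


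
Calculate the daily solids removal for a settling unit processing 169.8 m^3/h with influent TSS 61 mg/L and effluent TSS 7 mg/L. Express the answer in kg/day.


Concentration drop: TSS_in - TSS_out = 61 - 7 = 54 mg/L
Hourly solids removed = Q * dTSS = 169.8 m^3/h * 54 mg/L = 9169.2 g/h  (m^3/h * mg/L = g/h)
Daily solids removed = 9169.2 * 24 = 220060.8 g/day
Convert g to kg: 220060.8 / 1000 = 220.0608 kg/day

220.0608 kg/day


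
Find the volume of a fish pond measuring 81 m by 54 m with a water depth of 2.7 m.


Base area = L * W = 81 * 54 = 4374 m^2
Volume = area * depth = 4374 * 2.7 = 11809.8 m^3

11809.8 m^3


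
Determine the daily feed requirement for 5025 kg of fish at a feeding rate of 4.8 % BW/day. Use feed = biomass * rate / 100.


Feeding rate fraction = 4.8% / 100 = 0.048
Daily feed = 5025 kg * 0.048 = 241.2 kg/day

241.2 kg/day


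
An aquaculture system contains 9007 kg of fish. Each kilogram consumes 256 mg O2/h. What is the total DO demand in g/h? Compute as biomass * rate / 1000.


Total O2 consumption (mg/h) = 9007 kg * 256 mg/(kg*h) = 2305792 mg/h
Convert to g/h: 2305792 / 1000 = 2305.792 g/h

2305.792 g/h


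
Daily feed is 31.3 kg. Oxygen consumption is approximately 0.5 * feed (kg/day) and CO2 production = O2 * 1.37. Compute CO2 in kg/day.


O2 = 31.3 * 0.5 = 15.65
CO2 = 15.65 * 1.37 = 21.4405

21.4405 kg/day


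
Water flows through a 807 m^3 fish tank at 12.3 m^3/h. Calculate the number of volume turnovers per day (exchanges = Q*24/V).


Daily flow volume = 12.3 m^3/h * 24 h = 295.2 m^3/day
Exchanges = daily flow / tank volume = 295.2 / 807 = 0.365799 exchanges/day

0.365799 exchanges/day


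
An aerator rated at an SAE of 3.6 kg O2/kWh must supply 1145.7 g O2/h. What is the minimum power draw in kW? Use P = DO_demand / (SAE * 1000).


SAE in g O2/kWh = 3.6 * 1000 = 3600 g/kWh
P = DO_demand / SAE_g = 1145.7 / 3600 = 0.31825 kW

0.31825 kW


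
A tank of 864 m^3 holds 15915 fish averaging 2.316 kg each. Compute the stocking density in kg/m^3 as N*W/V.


Total biomass = 15915 fish * 2.316 kg = 36859.14 kg
Density = total biomass / volume = 36859.14 / 864 = 42.661 kg/m^3

42.661 kg/m^3


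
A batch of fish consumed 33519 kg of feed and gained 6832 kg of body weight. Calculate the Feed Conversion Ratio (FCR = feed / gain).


FCR = feed consumed / weight gained
FCR = 33519 kg / 6832 kg = 4.90618

4.90618


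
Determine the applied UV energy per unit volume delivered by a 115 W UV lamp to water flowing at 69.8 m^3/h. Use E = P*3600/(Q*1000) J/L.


Energy delivered per hour = 115 W * 3600 s = 414000 J/h
Volume treated per hour = 69.8 m^3/h * 1000 = 69800 L/h
dose = 414000 / 69800 = 5.93123 J/L

5.93123 J/L
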